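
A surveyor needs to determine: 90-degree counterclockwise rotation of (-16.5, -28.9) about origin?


90° CCW: (x,y) -> (-y, x)
(-16.5,-28.9) -> (28.9, -16.5)

(28.9, -16.5)


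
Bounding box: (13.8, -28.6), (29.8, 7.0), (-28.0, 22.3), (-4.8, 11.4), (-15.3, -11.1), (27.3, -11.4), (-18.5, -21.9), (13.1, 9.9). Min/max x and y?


x range: [-28, 29.8]
y range: [-28.6, 22.3]
Bounding box: (-28,-28.6) to (29.8,22.3)

(-28,-28.6) to (29.8,22.3)


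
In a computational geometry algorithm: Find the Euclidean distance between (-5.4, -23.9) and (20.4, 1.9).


dx=25.8, dy=25.8
d^2 = 25.8^2 + 25.8^2 = 1331.28
d = sqrt(1331.28) = 36.4867

36.4867


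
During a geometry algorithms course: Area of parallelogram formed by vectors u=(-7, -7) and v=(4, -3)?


|u x v| = |(-7)*(-3) - (-7)*4|
= |21 - (-28)| = 49

49


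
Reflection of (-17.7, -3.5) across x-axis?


Reflection over x-axis: (x,y) -> (x,-y)
(-17.7, -3.5) -> (-17.7, 3.5)

(-17.7, 3.5)


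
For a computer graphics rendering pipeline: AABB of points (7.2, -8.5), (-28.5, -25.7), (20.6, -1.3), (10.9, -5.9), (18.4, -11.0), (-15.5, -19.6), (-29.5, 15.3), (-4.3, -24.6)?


x range: [-29.5, 20.6]
y range: [-25.7, 15.3]
Bounding box: (-29.5,-25.7) to (20.6,15.3)

(-29.5,-25.7) to (20.6,15.3)


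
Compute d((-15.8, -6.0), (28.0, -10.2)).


dx=43.8, dy=-4.2
d^2 = 43.8^2 + (-4.2)^2 = 1936.08
d = sqrt(1936.08) = 44.0009

44.0009


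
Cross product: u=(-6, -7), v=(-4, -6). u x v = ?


u x v = u_x*v_y - u_y*v_x = (-6)*(-6) - (-7)*(-4)
= 36 - 28 = 8

8


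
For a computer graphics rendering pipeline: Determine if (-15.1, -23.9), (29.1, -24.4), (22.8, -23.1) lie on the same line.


Cross product: (29.1-(-15.1))*((-23.1)-(-23.9)) - ((-24.4)-(-23.9))*(22.8-(-15.1))
= 54.31

No, not collinear


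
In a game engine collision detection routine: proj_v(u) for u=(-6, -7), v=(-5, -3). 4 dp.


u.v = 51, |v| = sqrt(34) = 5.831
Scalar projection = u.v / |v| = 51 / sqrt(34) = 8.7464

8.7464


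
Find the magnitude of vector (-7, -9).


|u| = sqrt((-7)^2 + (-9)^2) = sqrt(130) = 11.4018

11.4018


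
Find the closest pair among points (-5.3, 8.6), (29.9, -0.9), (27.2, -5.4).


d(P0,P1) = 36.4594, d(P0,P2) = 35.3871, d(P1,P2) = 5.2479
Closest: P1 and P2

Closest pair: (29.9, -0.9) and (27.2, -5.4), distance = 5.2479


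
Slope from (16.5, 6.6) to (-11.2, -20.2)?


slope = (y2-y1)/(x2-x1) = ((-20.2)-6.6)/((-11.2)-16.5) = (-26.8)/(-27.7) = 0.9675

0.9675


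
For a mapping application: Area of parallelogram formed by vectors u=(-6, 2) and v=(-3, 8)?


|u x v| = |(-6)*8 - 2*(-3)|
= |(-48) - (-6)| = 42

42


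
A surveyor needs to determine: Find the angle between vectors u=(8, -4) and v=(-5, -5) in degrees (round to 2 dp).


u.v = -20, |u| = sqrt(80) = 8.9443, |v| = sqrt(50) = 7.0711
cos(theta) = u.v/(|u||v|) = -20/sqrt(4000) = -0.316228
theta = acos(-0.316228) = 108.43 degrees

108.43 degrees


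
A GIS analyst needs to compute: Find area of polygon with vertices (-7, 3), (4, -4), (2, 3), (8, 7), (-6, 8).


Shoelace sum: ((-7)*(-4) - 4*3) + (4*3 - 2*(-4)) + (2*7 - 8*3) + (8*8 - (-6)*7) + ((-6)*3 - (-7)*8)
= 170
Area = |170|/2 = 85

85


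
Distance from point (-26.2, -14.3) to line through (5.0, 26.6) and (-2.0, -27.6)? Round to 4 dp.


|cross product| = 1404.74
|line direction| = sqrt(2986.64) = 54.6502
Distance = 1404.74/sqrt(2986.64) = 25.7042

25.7042


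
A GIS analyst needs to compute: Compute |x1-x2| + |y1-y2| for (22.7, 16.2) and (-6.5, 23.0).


|22.7-(-6.5)| + |16.2-23| = 29.2 + 6.8 = 36

36


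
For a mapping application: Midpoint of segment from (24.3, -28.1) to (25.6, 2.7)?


M = ((24.3+25.6)/2, ((-28.1)+2.7)/2)
= (24.95, -12.7)

(24.95, -12.7)


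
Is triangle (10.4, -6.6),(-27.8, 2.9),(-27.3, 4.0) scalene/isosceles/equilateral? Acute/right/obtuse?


Side lengths squared: AB^2=1549.49, BC^2=1.46, CA^2=1533.65
Sorted: [1.46, 1533.65, 1549.49]
By sides: Scalene, By angles: Obtuse

Scalene, Obtuse


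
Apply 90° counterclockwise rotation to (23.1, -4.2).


90° CCW: (x,y) -> (-y, x)
(23.1,-4.2) -> (4.2, 23.1)

(4.2, 23.1)


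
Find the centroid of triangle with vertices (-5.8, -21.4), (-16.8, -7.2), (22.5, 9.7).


Centroid = ((x_A+x_B+x_C)/3, (y_A+y_B+y_C)/3)
= (((-5.8)+(-16.8)+22.5)/3, ((-21.4)+(-7.2)+9.7)/3)
= (-0.0333, -6.3)

(-0.0333, -6.3)


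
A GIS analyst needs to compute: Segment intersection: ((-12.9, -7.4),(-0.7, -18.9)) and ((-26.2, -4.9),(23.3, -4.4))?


Cross products: d1=-130.4, d2=-705.75, d3=-122.45, d4=452.9
d1*d2 < 0 and d3*d4 < 0? no

No, they don't intersect


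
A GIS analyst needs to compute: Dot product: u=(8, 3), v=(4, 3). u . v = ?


u . v = u_x*v_x + u_y*v_y = 8*4 + 3*3
= 32 + 9 = 41

41


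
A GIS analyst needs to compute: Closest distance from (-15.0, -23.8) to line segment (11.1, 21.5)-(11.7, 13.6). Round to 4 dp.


Project P onto AB: t = 1 (clamped to [0,1])
Closest point on segment: (11.7, 13.6)
Distance: 45.9527

45.9527


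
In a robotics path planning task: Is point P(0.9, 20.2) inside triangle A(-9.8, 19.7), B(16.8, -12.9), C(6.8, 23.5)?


Cross products: AB x AP = 362.12, BC x BP = 247.76, CA x CP = 32.36
All same sign? yes

Yes, inside


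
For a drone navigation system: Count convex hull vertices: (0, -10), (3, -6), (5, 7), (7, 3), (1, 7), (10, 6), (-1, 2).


Convex hull vertices (CCW): (-1, 2), (0, -10), (3, -6), (10, 6), (5, 7), (1, 7)
Count = 6

6


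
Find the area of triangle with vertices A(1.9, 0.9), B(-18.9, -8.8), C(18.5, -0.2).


Area = |x_A(y_B-y_C) + x_B(y_C-y_A) + x_C(y_A-y_B)|/2
= |(-16.34) + 20.79 + 179.45|/2
= 183.9/2 = 91.95

91.95


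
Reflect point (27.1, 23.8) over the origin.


Reflection over origin: (x,y) -> (-x,-y)
(27.1, 23.8) -> (-27.1, -23.8)

(-27.1, -23.8)


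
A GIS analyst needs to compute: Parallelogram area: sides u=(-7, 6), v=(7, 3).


|u x v| = |(-7)*3 - 6*7|
= |(-21) - 42| = 63

63


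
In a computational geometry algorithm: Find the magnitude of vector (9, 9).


|u| = sqrt(9^2 + 9^2) = sqrt(162) = 12.7279

12.7279


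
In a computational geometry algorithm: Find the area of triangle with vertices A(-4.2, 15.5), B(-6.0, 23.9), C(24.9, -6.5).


Area = |x_A(y_B-y_C) + x_B(y_C-y_A) + x_C(y_A-y_B)|/2
= |(-127.68) + 132 + (-209.16)|/2
= 204.84/2 = 102.42

102.42


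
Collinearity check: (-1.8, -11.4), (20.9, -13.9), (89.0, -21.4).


Cross product: (20.9-(-1.8))*((-21.4)-(-11.4)) - ((-13.9)-(-11.4))*(89-(-1.8))
= 0

Yes, collinear


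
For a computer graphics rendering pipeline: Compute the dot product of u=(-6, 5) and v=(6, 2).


u . v = u_x*v_x + u_y*v_y = (-6)*6 + 5*2
= (-36) + 10 = -26

-26


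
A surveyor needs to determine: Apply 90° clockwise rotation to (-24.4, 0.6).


90° CW: (x,y) -> (y, -x)
(-24.4,0.6) -> (0.6, 24.4)

(0.6, 24.4)


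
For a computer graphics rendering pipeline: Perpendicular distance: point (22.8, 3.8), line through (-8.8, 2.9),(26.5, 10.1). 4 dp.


|cross product| = 195.75
|line direction| = sqrt(1297.93) = 36.0268
Distance = 195.75/sqrt(1297.93) = 5.4335

5.4335


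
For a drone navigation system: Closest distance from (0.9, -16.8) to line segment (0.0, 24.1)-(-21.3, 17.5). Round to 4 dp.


Project P onto AB: t = 0.5043 (clamped to [0,1])
Closest point on segment: (-10.7419, 20.7715)
Distance: 39.3339

39.3339


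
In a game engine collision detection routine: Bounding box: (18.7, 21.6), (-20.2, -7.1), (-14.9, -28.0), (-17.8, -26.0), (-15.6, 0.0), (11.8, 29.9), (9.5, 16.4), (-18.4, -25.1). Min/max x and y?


x range: [-20.2, 18.7]
y range: [-28, 29.9]
Bounding box: (-20.2,-28) to (18.7,29.9)

(-20.2,-28) to (18.7,29.9)


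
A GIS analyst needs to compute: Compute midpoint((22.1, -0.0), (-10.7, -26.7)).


M = ((22.1+(-10.7))/2, (0+(-26.7))/2)
= (5.7, -13.35)

(5.7, -13.35)


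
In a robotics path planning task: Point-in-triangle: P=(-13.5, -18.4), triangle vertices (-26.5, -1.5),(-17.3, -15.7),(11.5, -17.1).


Cross products: AB x AP = 29.12, BC x BP = -72.44, CA x CP = 439.4
All same sign? no

No, outside


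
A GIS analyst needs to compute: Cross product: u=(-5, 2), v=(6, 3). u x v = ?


u x v = u_x*v_y - u_y*v_x = (-5)*3 - 2*6
= (-15) - 12 = -27

-27


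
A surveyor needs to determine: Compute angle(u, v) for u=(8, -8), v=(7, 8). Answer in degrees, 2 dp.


u.v = -8, |u| = sqrt(128) = 11.3137, |v| = sqrt(113) = 10.6301
cos(theta) = u.v/(|u||v|) = -8/sqrt(14464) = -0.066519
theta = acos(-0.066519) = 93.81 degrees

93.81 degrees


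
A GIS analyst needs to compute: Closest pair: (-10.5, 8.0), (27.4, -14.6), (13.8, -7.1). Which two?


d(P0,P1) = 44.1267, d(P0,P2) = 28.6094, d(P1,P2) = 15.5309
Closest: P1 and P2

Closest pair: (27.4, -14.6) and (13.8, -7.1), distance = 15.5309


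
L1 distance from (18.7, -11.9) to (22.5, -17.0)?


|18.7-22.5| + |(-11.9)-(-17)| = 3.8 + 5.1 = 8.9

8.9


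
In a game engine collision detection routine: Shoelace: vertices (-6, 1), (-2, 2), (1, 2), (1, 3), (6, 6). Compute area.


Shoelace sum: ((-6)*2 - (-2)*1) + ((-2)*2 - 1*2) + (1*3 - 1*2) + (1*6 - 6*3) + (6*1 - (-6)*6)
= 15
Area = |15|/2 = 7.5

7.5


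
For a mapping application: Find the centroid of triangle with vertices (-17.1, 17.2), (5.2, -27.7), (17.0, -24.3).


Centroid = ((x_A+x_B+x_C)/3, (y_A+y_B+y_C)/3)
= (((-17.1)+5.2+17)/3, (17.2+(-27.7)+(-24.3))/3)
= (1.7, -11.6)

(1.7, -11.6)


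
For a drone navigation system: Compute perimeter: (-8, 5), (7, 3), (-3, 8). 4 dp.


Sides: (-8, 5)->(7, 3): sqrt(229) = 15.132746, (7, 3)->(-3, 8): sqrt(125) = 11.18034, (-3, 8)->(-8, 5): sqrt(34) = 5.830952
Sum = 32.144038
Perimeter = 32.144

32.144


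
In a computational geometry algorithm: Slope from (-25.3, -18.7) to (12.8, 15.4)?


slope = (y2-y1)/(x2-x1) = (15.4-(-18.7))/(12.8-(-25.3)) = 34.1/38.1 = 0.895

0.895


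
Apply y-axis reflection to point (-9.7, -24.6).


Reflection over y-axis: (x,y) -> (-x,y)
(-9.7, -24.6) -> (9.7, -24.6)

(9.7, -24.6)


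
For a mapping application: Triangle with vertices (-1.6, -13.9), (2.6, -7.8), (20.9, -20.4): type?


Side lengths squared: AB^2=54.85, BC^2=493.65, CA^2=548.5
Sorted: [54.85, 493.65, 548.5]
By sides: Scalene, By angles: Right

Scalene, Right


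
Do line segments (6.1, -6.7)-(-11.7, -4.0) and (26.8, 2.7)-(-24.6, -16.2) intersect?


Cross products: d1=91.93, d2=-383.27, d3=-223.21, d4=251.99
d1*d2 < 0 and d3*d4 < 0? yes

Yes, they intersect


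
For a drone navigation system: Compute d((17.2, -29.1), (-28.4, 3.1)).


dx=-45.6, dy=32.2
d^2 = (-45.6)^2 + 32.2^2 = 3116.2
d = sqrt(3116.2) = 55.8229

55.8229


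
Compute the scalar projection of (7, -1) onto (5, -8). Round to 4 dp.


u.v = 43, |v| = sqrt(89) = 9.434
Scalar projection = u.v / |v| = 43 / sqrt(89) = 4.558

4.558


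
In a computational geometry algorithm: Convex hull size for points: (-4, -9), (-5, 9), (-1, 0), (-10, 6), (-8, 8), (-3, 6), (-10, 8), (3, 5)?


Convex hull vertices (CCW): (-10, 6), (-4, -9), (3, 5), (-5, 9), (-10, 8)
Count = 5

5


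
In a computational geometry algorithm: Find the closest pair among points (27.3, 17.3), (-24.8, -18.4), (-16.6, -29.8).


d(P0,P1) = 63.1577, d(P0,P2) = 64.3865, d(P1,P2) = 14.0428
Closest: P1 and P2

Closest pair: (-24.8, -18.4) and (-16.6, -29.8), distance = 14.0428


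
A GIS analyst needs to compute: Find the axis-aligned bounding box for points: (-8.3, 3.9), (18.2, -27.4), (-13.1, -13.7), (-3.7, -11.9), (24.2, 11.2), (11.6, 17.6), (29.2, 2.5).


x range: [-13.1, 29.2]
y range: [-27.4, 17.6]
Bounding box: (-13.1,-27.4) to (29.2,17.6)

(-13.1,-27.4) to (29.2,17.6)


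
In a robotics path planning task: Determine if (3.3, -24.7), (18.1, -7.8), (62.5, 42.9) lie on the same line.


Cross product: (18.1-3.3)*(42.9-(-24.7)) - ((-7.8)-(-24.7))*(62.5-3.3)
= 0

Yes, collinear


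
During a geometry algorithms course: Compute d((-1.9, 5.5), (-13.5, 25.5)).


dx=-11.6, dy=20
d^2 = (-11.6)^2 + 20^2 = 534.56
d = sqrt(534.56) = 23.1206

23.1206


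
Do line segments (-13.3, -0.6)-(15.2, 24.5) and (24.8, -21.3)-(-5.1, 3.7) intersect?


Cross products: d1=333.57, d2=-1129.42, d3=-1546.26, d4=-83.27
d1*d2 < 0 and d3*d4 < 0? no

No, they don't intersect


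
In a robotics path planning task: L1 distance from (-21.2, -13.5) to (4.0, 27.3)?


|(-21.2)-4| + |(-13.5)-27.3| = 25.2 + 40.8 = 66

66


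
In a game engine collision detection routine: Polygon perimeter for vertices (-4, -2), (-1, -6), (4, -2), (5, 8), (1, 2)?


Sides: (-4, -2)->(-1, -6): sqrt(25) = 5, (-1, -6)->(4, -2): sqrt(41) = 6.403124, (4, -2)->(5, 8): sqrt(101) = 10.049876, (5, 8)->(1, 2): sqrt(52) = 7.211103, (1, 2)->(-4, -2): sqrt(41) = 6.403124
Sum = 35.067227
Perimeter = 35.0672

35.0672


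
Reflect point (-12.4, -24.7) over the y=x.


Reflection over y=x: (x,y) -> (y,x)
(-12.4, -24.7) -> (-24.7, -12.4)

(-24.7, -12.4)


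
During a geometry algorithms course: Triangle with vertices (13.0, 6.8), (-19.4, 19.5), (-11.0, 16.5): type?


Side lengths squared: AB^2=1211.05, BC^2=79.56, CA^2=670.09
Sorted: [79.56, 670.09, 1211.05]
By sides: Scalene, By angles: Obtuse

Scalene, Obtuse


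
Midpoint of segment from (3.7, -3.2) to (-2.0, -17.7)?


M = ((3.7+(-2))/2, ((-3.2)+(-17.7))/2)
= (0.85, -10.45)

(0.85, -10.45)


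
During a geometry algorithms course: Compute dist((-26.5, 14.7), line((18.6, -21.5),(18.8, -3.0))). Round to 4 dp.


|cross product| = 841.59
|line direction| = sqrt(342.29) = 18.5011
Distance = 841.59/sqrt(342.29) = 45.4887

45.4887


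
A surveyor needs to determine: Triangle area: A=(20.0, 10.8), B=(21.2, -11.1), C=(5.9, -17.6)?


Area = |x_A(y_B-y_C) + x_B(y_C-y_A) + x_C(y_A-y_B)|/2
= |130 + (-602.08) + 129.21|/2
= 342.87/2 = 171.435

171.435


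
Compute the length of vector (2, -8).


|u| = sqrt(2^2 + (-8)^2) = sqrt(68) = 8.2462

8.2462


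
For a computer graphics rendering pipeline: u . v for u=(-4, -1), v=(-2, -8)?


u . v = u_x*v_x + u_y*v_y = (-4)*(-2) + (-1)*(-8)
= 8 + 8 = 16

16


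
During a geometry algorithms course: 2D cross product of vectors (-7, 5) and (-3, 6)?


u x v = u_x*v_y - u_y*v_x = (-7)*6 - 5*(-3)
= (-42) - (-15) = -27

-27


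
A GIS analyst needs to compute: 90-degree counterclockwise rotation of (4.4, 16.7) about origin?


90° CCW: (x,y) -> (-y, x)
(4.4,16.7) -> (-16.7, 4.4)

(-16.7, 4.4)


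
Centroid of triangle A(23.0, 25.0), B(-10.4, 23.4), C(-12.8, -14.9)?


Centroid = ((x_A+x_B+x_C)/3, (y_A+y_B+y_C)/3)
= ((23+(-10.4)+(-12.8))/3, (25+23.4+(-14.9))/3)
= (-0.0667, 11.1667)

(-0.0667, 11.1667)


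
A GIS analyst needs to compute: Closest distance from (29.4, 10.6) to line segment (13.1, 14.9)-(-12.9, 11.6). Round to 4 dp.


Project P onto AB: t = 0 (clamped to [0,1])
Closest point on segment: (13.1, 14.9)
Distance: 16.8576

16.8576


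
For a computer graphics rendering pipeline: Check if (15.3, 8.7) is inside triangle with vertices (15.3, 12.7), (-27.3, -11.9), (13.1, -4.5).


Cross products: AB x AP = 170.4, BC x BP = 517, CA x CP = -8.8
All same sign? no

No, outside


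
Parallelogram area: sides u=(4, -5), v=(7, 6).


|u x v| = |4*6 - (-5)*7|
= |24 - (-35)| = 59

59


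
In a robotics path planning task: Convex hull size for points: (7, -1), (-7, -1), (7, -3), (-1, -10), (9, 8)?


Convex hull vertices (CCW): (-7, -1), (-1, -10), (7, -3), (9, 8)
Count = 4

4


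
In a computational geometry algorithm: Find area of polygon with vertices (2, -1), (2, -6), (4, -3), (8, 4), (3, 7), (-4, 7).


Shoelace sum: (2*(-6) - 2*(-1)) + (2*(-3) - 4*(-6)) + (4*4 - 8*(-3)) + (8*7 - 3*4) + (3*7 - (-4)*7) + ((-4)*(-1) - 2*7)
= 131
Area = |131|/2 = 65.5

65.5


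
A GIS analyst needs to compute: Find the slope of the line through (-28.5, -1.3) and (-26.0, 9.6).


slope = (y2-y1)/(x2-x1) = (9.6-(-1.3))/((-26)-(-28.5)) = 10.9/2.5 = 4.36

4.36


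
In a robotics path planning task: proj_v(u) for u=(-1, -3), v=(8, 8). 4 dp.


u.v = -32, |v| = sqrt(128) = 11.3137
Scalar projection = u.v / |v| = -32 / sqrt(128) = -2.8284

-2.8284


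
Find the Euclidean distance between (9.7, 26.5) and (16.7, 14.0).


dx=7, dy=-12.5
d^2 = 7^2 + (-12.5)^2 = 205.25
d = sqrt(205.25) = 14.3265

14.3265


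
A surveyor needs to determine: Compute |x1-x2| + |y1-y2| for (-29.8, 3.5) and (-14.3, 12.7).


|(-29.8)-(-14.3)| + |3.5-12.7| = 15.5 + 9.2 = 24.7

24.7


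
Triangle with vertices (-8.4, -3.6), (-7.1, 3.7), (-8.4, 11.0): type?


Side lengths squared: AB^2=54.98, BC^2=54.98, CA^2=213.16
Sorted: [54.98, 54.98, 213.16]
By sides: Isosceles, By angles: Obtuse

Isosceles, Obtuse


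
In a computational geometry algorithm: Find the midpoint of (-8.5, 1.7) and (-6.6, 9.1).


M = (((-8.5)+(-6.6))/2, (1.7+9.1)/2)
= (-7.55, 5.4)

(-7.55, 5.4)


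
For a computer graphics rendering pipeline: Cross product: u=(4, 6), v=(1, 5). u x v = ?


u x v = u_x*v_y - u_y*v_x = 4*5 - 6*1
= 20 - 6 = 14

14


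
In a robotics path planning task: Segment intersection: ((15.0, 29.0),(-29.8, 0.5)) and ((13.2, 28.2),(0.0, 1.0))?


Cross products: d1=38.4, d2=-803.96, d3=-15.46, d4=826.9
d1*d2 < 0 and d3*d4 < 0? yes

Yes, they intersect


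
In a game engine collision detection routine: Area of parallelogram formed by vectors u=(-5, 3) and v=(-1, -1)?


|u x v| = |(-5)*(-1) - 3*(-1)|
= |5 - (-3)| = 8

8


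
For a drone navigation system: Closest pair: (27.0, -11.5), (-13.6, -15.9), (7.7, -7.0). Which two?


d(P0,P1) = 40.8377, d(P0,P2) = 19.8177, d(P1,P2) = 23.0846
Closest: P0 and P2

Closest pair: (27.0, -11.5) and (7.7, -7.0), distance = 19.8177


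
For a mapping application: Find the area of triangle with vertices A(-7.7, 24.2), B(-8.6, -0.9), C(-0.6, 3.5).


Area = |x_A(y_B-y_C) + x_B(y_C-y_A) + x_C(y_A-y_B)|/2
= |33.88 + 178.02 + (-15.06)|/2
= 196.84/2 = 98.42

98.42


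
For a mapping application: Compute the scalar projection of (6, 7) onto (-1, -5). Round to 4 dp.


u.v = -41, |v| = sqrt(26) = 5.099
Scalar projection = u.v / |v| = -41 / sqrt(26) = -8.0408

-8.0408


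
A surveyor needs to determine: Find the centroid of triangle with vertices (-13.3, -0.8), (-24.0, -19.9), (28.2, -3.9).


Centroid = ((x_A+x_B+x_C)/3, (y_A+y_B+y_C)/3)
= (((-13.3)+(-24)+28.2)/3, ((-0.8)+(-19.9)+(-3.9))/3)
= (-3.0333, -8.2)

(-3.0333, -8.2)


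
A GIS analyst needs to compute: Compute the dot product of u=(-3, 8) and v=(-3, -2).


u . v = u_x*v_x + u_y*v_y = (-3)*(-3) + 8*(-2)
= 9 + (-16) = -7

-7


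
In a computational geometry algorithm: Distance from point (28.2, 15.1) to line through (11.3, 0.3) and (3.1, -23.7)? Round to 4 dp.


|cross product| = 284.24
|line direction| = sqrt(643.24) = 25.3622
Distance = 284.24/sqrt(643.24) = 11.2072

11.2072


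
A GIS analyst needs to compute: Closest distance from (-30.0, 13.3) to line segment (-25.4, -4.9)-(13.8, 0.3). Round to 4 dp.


Project P onto AB: t = 0 (clamped to [0,1])
Closest point on segment: (-25.4, -4.9)
Distance: 18.7723

18.7723


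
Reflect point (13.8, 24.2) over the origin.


Reflection over origin: (x,y) -> (-x,-y)
(13.8, 24.2) -> (-13.8, -24.2)

(-13.8, -24.2)


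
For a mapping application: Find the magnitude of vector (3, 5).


|u| = sqrt(3^2 + 5^2) = sqrt(34) = 5.831

5.831


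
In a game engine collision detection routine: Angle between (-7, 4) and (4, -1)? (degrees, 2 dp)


u.v = -32, |u| = sqrt(65) = 8.0623, |v| = sqrt(17) = 4.1231
cos(theta) = u.v/(|u||v|) = -32/sqrt(1105) = -0.962651
theta = acos(-0.962651) = 164.29 degrees

164.29 degrees


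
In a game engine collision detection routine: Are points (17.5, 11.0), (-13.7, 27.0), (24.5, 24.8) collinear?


Cross product: ((-13.7)-17.5)*(24.8-11) - (27-11)*(24.5-17.5)
= -542.56

No, not collinear


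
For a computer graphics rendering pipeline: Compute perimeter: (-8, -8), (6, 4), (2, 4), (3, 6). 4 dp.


Sides: (-8, -8)->(6, 4): sqrt(340) = 18.439089, (6, 4)->(2, 4): sqrt(16) = 4, (2, 4)->(3, 6): sqrt(5) = 2.236068, (3, 6)->(-8, -8): sqrt(317) = 17.804494
Sum = 42.479651
Perimeter = 42.4797

42.4797


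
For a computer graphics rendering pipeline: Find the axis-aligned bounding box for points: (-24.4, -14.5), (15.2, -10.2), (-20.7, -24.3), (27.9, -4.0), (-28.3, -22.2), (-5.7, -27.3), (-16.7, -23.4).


x range: [-28.3, 27.9]
y range: [-27.3, -4]
Bounding box: (-28.3,-27.3) to (27.9,-4)

(-28.3,-27.3) to (27.9,-4)


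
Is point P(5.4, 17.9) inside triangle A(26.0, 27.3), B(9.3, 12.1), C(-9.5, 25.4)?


Cross products: AB x AP = -156.14, BC x BP = -57.17, CA x CP = -294.56
All same sign? yes

Yes, inside


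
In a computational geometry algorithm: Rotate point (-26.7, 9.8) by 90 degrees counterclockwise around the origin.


90° CCW: (x,y) -> (-y, x)
(-26.7,9.8) -> (-9.8, -26.7)

(-9.8, -26.7)


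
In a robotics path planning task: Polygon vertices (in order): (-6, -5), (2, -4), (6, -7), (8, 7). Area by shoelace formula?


Shoelace sum: ((-6)*(-4) - 2*(-5)) + (2*(-7) - 6*(-4)) + (6*7 - 8*(-7)) + (8*(-5) - (-6)*7)
= 144
Area = |144|/2 = 72

72


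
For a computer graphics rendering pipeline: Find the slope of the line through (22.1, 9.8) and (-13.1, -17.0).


slope = (y2-y1)/(x2-x1) = ((-17)-9.8)/((-13.1)-22.1) = (-26.8)/(-35.2) = 0.7614

0.7614


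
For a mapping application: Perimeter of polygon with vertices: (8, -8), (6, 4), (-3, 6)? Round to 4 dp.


Sides: (8, -8)->(6, 4): sqrt(148) = 12.165525, (6, 4)->(-3, 6): sqrt(85) = 9.219544, (-3, 6)->(8, -8): sqrt(317) = 17.804494
Sum = 39.189563
Perimeter = 39.1896

39.1896


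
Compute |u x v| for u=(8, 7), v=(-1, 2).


|u x v| = |8*2 - 7*(-1)|
= |16 - (-7)| = 23

23


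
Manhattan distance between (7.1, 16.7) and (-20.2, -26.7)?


|7.1-(-20.2)| + |16.7-(-26.7)| = 27.3 + 43.4 = 70.7

70.7


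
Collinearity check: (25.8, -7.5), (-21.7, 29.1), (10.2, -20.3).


Cross product: ((-21.7)-25.8)*((-20.3)-(-7.5)) - (29.1-(-7.5))*(10.2-25.8)
= 1178.96

No, not collinear


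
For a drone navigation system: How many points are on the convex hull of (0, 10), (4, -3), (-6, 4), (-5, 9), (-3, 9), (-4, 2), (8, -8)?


Convex hull vertices (CCW): (-6, 4), (-4, 2), (8, -8), (0, 10), (-5, 9)
Count = 5

5


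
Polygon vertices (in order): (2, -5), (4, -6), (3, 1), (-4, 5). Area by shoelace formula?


Shoelace sum: (2*(-6) - 4*(-5)) + (4*1 - 3*(-6)) + (3*5 - (-4)*1) + ((-4)*(-5) - 2*5)
= 59
Area = |59|/2 = 29.5

29.5


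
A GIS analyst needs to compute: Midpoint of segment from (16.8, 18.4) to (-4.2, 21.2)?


M = ((16.8+(-4.2))/2, (18.4+21.2)/2)
= (6.3, 19.8)

(6.3, 19.8)


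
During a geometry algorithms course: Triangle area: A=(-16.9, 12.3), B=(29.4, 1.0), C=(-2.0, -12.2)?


Area = |x_A(y_B-y_C) + x_B(y_C-y_A) + x_C(y_A-y_B)|/2
= |(-223.08) + (-720.3) + (-22.6)|/2
= 965.98/2 = 482.99

482.99


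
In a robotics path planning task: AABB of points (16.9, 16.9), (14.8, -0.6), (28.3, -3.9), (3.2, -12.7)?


x range: [3.2, 28.3]
y range: [-12.7, 16.9]
Bounding box: (3.2,-12.7) to (28.3,16.9)

(3.2,-12.7) to (28.3,16.9)


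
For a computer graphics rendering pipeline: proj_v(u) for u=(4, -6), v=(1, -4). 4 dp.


u.v = 28, |v| = sqrt(17) = 4.1231
Scalar projection = u.v / |v| = 28 / sqrt(17) = 6.791

6.791


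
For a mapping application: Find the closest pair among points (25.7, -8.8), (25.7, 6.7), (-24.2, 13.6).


d(P0,P1) = 15.5, d(P0,P2) = 54.6971, d(P1,P2) = 50.3748
Closest: P0 and P1

Closest pair: (25.7, -8.8) and (25.7, 6.7), distance = 15.5


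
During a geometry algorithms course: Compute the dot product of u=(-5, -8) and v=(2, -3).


u . v = u_x*v_x + u_y*v_y = (-5)*2 + (-8)*(-3)
= (-10) + 24 = 14

14


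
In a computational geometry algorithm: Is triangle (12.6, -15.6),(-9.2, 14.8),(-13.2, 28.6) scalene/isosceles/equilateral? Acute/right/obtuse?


Side lengths squared: AB^2=1399.4, BC^2=206.44, CA^2=2619.28
Sorted: [206.44, 1399.4, 2619.28]
By sides: Scalene, By angles: Obtuse

Scalene, Obtuse


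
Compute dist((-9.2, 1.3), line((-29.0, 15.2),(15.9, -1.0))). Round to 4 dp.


|cross product| = 303.35
|line direction| = sqrt(2278.45) = 47.7331
Distance = 303.35/sqrt(2278.45) = 6.3551

6.3551


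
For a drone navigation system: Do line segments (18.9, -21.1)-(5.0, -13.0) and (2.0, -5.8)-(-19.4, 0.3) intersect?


Cross products: d1=224.33, d2=135.78, d3=-75.78, d4=12.77
d1*d2 < 0 and d3*d4 < 0? no

No, they don't intersect


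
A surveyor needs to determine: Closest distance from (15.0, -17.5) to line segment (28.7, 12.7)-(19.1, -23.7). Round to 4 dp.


Project P onto AB: t = 0.8685 (clamped to [0,1])
Closest point on segment: (20.3622, -18.9142)
Distance: 5.5455

5.5455


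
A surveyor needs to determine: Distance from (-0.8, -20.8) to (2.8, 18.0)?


dx=3.6, dy=38.8
d^2 = 3.6^2 + 38.8^2 = 1518.4
d = sqrt(1518.4) = 38.9667

38.9667


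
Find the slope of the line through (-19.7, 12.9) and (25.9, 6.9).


slope = (y2-y1)/(x2-x1) = (6.9-12.9)/(25.9-(-19.7)) = (-6)/45.6 = -0.1316

-0.1316


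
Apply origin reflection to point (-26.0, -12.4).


Reflection over origin: (x,y) -> (-x,-y)
(-26, -12.4) -> (26, 12.4)

(26, 12.4)


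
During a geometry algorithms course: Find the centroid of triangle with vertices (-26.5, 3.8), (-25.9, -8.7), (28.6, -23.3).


Centroid = ((x_A+x_B+x_C)/3, (y_A+y_B+y_C)/3)
= (((-26.5)+(-25.9)+28.6)/3, (3.8+(-8.7)+(-23.3))/3)
= (-7.9333, -9.4)

(-7.9333, -9.4)


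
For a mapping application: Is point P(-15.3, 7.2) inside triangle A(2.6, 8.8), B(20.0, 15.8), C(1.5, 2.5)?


Cross products: AB x AP = 97.46, BC x BP = -310.39, CA x CP = 111.01
All same sign? no

No, outside


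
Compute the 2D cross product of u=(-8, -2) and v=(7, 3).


u x v = u_x*v_y - u_y*v_x = (-8)*3 - (-2)*7
= (-24) - (-14) = -10

-10


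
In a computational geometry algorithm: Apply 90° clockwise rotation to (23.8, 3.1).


90° CW: (x,y) -> (y, -x)
(23.8,3.1) -> (3.1, -23.8)

(3.1, -23.8)


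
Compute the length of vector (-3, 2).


|u| = sqrt((-3)^2 + 2^2) = sqrt(13) = 3.6056

3.6056


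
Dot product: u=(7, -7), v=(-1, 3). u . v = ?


u . v = u_x*v_x + u_y*v_y = 7*(-1) + (-7)*3
= (-7) + (-21) = -28

-28


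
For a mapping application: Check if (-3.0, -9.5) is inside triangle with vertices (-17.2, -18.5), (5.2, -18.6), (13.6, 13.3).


Cross products: AB x AP = 203.02, BC x BP = 338.02, CA x CP = 174.36
All same sign? yes

Yes, inside


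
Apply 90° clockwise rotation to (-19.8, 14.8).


90° CW: (x,y) -> (y, -x)
(-19.8,14.8) -> (14.8, 19.8)

(14.8, 19.8)


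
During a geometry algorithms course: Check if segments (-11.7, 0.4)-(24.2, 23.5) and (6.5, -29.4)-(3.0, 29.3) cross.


Cross products: d1=964.04, d2=-1224.14, d3=-1490.24, d4=697.94
d1*d2 < 0 and d3*d4 < 0? yes

Yes, they intersect


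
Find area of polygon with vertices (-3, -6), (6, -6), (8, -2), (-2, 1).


Shoelace sum: ((-3)*(-6) - 6*(-6)) + (6*(-2) - 8*(-6)) + (8*1 - (-2)*(-2)) + ((-2)*(-6) - (-3)*1)
= 109
Area = |109|/2 = 54.5

54.5


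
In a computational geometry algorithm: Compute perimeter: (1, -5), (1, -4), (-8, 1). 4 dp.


Sides: (1, -5)->(1, -4): sqrt(1) = 1, (1, -4)->(-8, 1): sqrt(106) = 10.29563, (-8, 1)->(1, -5): sqrt(117) = 10.816654
Sum = 22.112284
Perimeter = 22.1123

22.1123


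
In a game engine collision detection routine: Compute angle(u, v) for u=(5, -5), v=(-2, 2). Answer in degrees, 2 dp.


u.v = -20, |u| = sqrt(50) = 7.0711, |v| = sqrt(8) = 2.8284
cos(theta) = u.v/(|u||v|) = -20/sqrt(400) = -1
theta = acos(-1) = 180 degrees

180 degrees


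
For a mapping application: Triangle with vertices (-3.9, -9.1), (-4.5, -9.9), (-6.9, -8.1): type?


Side lengths squared: AB^2=1, BC^2=9, CA^2=10
Sorted: [1, 9, 10]
By sides: Scalene, By angles: Right

Scalene, Right


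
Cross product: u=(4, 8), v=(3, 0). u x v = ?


u x v = u_x*v_y - u_y*v_x = 4*0 - 8*3
= 0 - 24 = -24

-24


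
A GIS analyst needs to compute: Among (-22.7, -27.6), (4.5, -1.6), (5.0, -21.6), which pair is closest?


d(P0,P1) = 37.6276, d(P0,P2) = 28.3424, d(P1,P2) = 20.0062
Closest: P1 and P2

Closest pair: (4.5, -1.6) and (5.0, -21.6), distance = 20.0062


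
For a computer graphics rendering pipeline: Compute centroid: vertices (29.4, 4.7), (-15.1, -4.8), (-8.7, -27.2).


Centroid = ((x_A+x_B+x_C)/3, (y_A+y_B+y_C)/3)
= ((29.4+(-15.1)+(-8.7))/3, (4.7+(-4.8)+(-27.2))/3)
= (1.8667, -9.1)

(1.8667, -9.1)


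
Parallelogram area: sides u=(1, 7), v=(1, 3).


|u x v| = |1*3 - 7*1|
= |3 - 7| = 4

4


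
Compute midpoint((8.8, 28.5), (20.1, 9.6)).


M = ((8.8+20.1)/2, (28.5+9.6)/2)
= (14.45, 19.05)

(14.45, 19.05)


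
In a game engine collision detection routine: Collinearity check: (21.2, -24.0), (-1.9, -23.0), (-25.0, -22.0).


Cross product: ((-1.9)-21.2)*((-22)-(-24)) - ((-23)-(-24))*((-25)-21.2)
= 0

Yes, collinear


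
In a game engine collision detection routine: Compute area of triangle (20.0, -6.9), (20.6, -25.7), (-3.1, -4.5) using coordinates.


Area = |x_A(y_B-y_C) + x_B(y_C-y_A) + x_C(y_A-y_B)|/2
= |(-424) + 49.44 + (-58.28)|/2
= 432.84/2 = 216.42

216.42


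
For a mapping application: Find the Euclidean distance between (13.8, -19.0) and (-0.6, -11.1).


dx=-14.4, dy=7.9
d^2 = (-14.4)^2 + 7.9^2 = 269.77
d = sqrt(269.77) = 16.4247

16.4247


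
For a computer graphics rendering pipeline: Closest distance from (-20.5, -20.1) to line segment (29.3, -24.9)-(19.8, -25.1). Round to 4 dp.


Project P onto AB: t = 1 (clamped to [0,1])
Closest point on segment: (19.8, -25.1)
Distance: 40.609

40.609


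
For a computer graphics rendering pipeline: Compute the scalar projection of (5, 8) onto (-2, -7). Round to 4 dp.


u.v = -66, |v| = sqrt(53) = 7.2801
Scalar projection = u.v / |v| = -66 / sqrt(53) = -9.0658

-9.0658


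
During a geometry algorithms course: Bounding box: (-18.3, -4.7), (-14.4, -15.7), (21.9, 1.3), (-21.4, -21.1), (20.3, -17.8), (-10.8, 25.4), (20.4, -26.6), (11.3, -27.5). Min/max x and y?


x range: [-21.4, 21.9]
y range: [-27.5, 25.4]
Bounding box: (-21.4,-27.5) to (21.9,25.4)

(-21.4,-27.5) to (21.9,25.4)


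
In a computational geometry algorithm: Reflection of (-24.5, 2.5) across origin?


Reflection over origin: (x,y) -> (-x,-y)
(-24.5, 2.5) -> (24.5, -2.5)

(24.5, -2.5)


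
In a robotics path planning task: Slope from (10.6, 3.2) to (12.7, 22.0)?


slope = (y2-y1)/(x2-x1) = (22-3.2)/(12.7-10.6) = 18.8/2.1 = 8.9524

8.9524


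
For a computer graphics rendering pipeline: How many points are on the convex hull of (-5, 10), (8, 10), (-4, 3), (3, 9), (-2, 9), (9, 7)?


Convex hull vertices (CCW): (-5, 10), (-4, 3), (9, 7), (8, 10)
Count = 4

4


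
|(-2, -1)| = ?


|u| = sqrt((-2)^2 + (-1)^2) = sqrt(5) = 2.2361

2.2361


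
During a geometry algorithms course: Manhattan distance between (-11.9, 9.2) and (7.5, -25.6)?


|(-11.9)-7.5| + |9.2-(-25.6)| = 19.4 + 34.8 = 54.2

54.2


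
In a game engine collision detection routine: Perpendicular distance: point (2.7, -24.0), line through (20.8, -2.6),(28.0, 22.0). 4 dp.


|cross product| = 291.18
|line direction| = sqrt(657) = 25.632
Distance = 291.18/sqrt(657) = 11.36

11.36


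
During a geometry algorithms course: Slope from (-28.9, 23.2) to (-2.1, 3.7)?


slope = (y2-y1)/(x2-x1) = (3.7-23.2)/((-2.1)-(-28.9)) = (-19.5)/26.8 = -0.7276

-0.7276


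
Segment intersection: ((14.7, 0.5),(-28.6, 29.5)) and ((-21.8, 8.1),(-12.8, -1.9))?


Cross products: d1=296.6, d2=124.6, d3=729.42, d4=901.42
d1*d2 < 0 and d3*d4 < 0? no

No, they don't intersect


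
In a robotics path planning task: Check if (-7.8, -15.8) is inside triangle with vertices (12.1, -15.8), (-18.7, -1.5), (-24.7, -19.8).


Cross products: AB x AP = 284.57, BC x BP = 285.27, CA x CP = 79.6
All same sign? yes

Yes, inside


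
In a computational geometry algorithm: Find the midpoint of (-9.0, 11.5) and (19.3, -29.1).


M = (((-9)+19.3)/2, (11.5+(-29.1))/2)
= (5.15, -8.8)

(5.15, -8.8)


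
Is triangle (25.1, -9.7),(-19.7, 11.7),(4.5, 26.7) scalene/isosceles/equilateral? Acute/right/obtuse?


Side lengths squared: AB^2=2465, BC^2=810.64, CA^2=1749.32
Sorted: [810.64, 1749.32, 2465]
By sides: Scalene, By angles: Acute

Scalene, Acute


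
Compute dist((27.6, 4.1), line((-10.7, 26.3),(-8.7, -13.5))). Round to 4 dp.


|cross product| = 1479.94
|line direction| = sqrt(1588.04) = 39.8502
Distance = 1479.94/sqrt(1588.04) = 37.1376

37.1376


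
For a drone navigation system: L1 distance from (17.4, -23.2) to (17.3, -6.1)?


|17.4-17.3| + |(-23.2)-(-6.1)| = 0.1 + 17.1 = 17.2

17.2


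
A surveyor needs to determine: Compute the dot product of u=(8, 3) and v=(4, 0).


u . v = u_x*v_x + u_y*v_y = 8*4 + 3*0
= 32 + 0 = 32

32


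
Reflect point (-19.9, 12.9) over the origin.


Reflection over origin: (x,y) -> (-x,-y)
(-19.9, 12.9) -> (19.9, -12.9)

(19.9, -12.9)


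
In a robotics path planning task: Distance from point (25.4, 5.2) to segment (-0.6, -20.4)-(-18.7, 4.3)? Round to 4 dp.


Project P onto AB: t = 0.1725 (clamped to [0,1])
Closest point on segment: (-3.7216, -16.1401)
Distance: 36.1036

36.1036


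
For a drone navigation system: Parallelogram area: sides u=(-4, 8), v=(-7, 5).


|u x v| = |(-4)*5 - 8*(-7)|
= |(-20) - (-56)| = 36

36


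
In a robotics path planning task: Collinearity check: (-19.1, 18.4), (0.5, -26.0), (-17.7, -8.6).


Cross product: (0.5-(-19.1))*((-8.6)-18.4) - ((-26)-18.4)*((-17.7)-(-19.1))
= -467.04

No, not collinear


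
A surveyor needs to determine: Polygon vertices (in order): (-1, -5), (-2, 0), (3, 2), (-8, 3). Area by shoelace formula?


Shoelace sum: ((-1)*0 - (-2)*(-5)) + ((-2)*2 - 3*0) + (3*3 - (-8)*2) + ((-8)*(-5) - (-1)*3)
= 54
Area = |54|/2 = 27

27


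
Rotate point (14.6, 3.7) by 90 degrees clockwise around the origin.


90° CW: (x,y) -> (y, -x)
(14.6,3.7) -> (3.7, -14.6)

(3.7, -14.6)


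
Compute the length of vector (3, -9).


|u| = sqrt(3^2 + (-9)^2) = sqrt(90) = 9.4868

9.4868


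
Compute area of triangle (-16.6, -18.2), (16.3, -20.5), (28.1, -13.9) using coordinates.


Area = |x_A(y_B-y_C) + x_B(y_C-y_A) + x_C(y_A-y_B)|/2
= |109.56 + 70.09 + 64.63|/2
= 244.28/2 = 122.14

122.14


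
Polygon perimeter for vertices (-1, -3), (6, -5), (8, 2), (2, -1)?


Sides: (-1, -3)->(6, -5): sqrt(53) = 7.28011, (6, -5)->(8, 2): sqrt(53) = 7.28011, (8, 2)->(2, -1): sqrt(45) = 6.708204, (2, -1)->(-1, -3): sqrt(13) = 3.605551
Sum = 24.873975
Perimeter = 24.874

24.874


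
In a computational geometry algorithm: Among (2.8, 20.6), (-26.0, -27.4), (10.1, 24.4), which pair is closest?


d(P0,P1) = 55.9771, d(P0,P2) = 8.2298, d(P1,P2) = 63.1383
Closest: P0 and P2

Closest pair: (2.8, 20.6) and (10.1, 24.4), distance = 8.2298


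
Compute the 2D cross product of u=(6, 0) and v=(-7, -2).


u x v = u_x*v_y - u_y*v_x = 6*(-2) - 0*(-7)
= (-12) - 0 = -12

-12


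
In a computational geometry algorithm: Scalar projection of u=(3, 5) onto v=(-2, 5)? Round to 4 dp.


u.v = 19, |v| = sqrt(29) = 5.3852
Scalar projection = u.v / |v| = 19 / sqrt(29) = 3.5282

3.5282


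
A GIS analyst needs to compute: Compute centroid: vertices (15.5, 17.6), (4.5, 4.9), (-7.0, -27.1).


Centroid = ((x_A+x_B+x_C)/3, (y_A+y_B+y_C)/3)
= ((15.5+4.5+(-7))/3, (17.6+4.9+(-27.1))/3)
= (4.3333, -1.5333)

(4.3333, -1.5333)


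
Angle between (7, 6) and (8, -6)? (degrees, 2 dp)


u.v = 20, |u| = sqrt(85) = 9.2195, |v| = sqrt(100) = 10
cos(theta) = u.v/(|u||v|) = 20/sqrt(8500) = 0.21693
theta = acos(0.21693) = 77.47 degrees

77.47 degrees


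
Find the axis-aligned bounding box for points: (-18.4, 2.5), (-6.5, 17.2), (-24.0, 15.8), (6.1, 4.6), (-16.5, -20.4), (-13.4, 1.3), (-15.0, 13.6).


x range: [-24, 6.1]
y range: [-20.4, 17.2]
Bounding box: (-24,-20.4) to (6.1,17.2)

(-24,-20.4) to (6.1,17.2)


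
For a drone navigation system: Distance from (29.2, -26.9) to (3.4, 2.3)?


dx=-25.8, dy=29.2
d^2 = (-25.8)^2 + 29.2^2 = 1518.28
d = sqrt(1518.28) = 38.9651

38.9651


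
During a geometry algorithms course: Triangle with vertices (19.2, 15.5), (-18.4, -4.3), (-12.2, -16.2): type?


Side lengths squared: AB^2=1805.8, BC^2=180.05, CA^2=1990.85
Sorted: [180.05, 1805.8, 1990.85]
By sides: Scalene, By angles: Obtuse

Scalene, Obtuse


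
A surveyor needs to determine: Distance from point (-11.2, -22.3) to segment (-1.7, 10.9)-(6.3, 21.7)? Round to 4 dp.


Project P onto AB: t = 0 (clamped to [0,1])
Closest point on segment: (-1.7, 10.9)
Distance: 34.5324

34.5324


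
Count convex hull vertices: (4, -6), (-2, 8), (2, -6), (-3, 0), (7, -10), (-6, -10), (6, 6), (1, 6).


Convex hull vertices (CCW): (-6, -10), (7, -10), (6, 6), (-2, 8)
Count = 4

4


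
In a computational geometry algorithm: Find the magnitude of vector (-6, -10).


|u| = sqrt((-6)^2 + (-10)^2) = sqrt(136) = 11.6619

11.6619


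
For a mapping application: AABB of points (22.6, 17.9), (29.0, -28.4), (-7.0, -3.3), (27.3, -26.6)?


x range: [-7, 29]
y range: [-28.4, 17.9]
Bounding box: (-7,-28.4) to (29,17.9)

(-7,-28.4) to (29,17.9)


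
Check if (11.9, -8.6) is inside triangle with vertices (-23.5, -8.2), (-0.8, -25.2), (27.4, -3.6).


Cross products: AB x AP = 592.72, BC x BP = 193.8, CA x CP = 183.2
All same sign? yes

Yes, inside


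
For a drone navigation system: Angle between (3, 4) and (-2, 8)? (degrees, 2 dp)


u.v = 26, |u| = sqrt(25) = 5, |v| = sqrt(68) = 8.2462
cos(theta) = u.v/(|u||v|) = 26/sqrt(1700) = 0.630593
theta = acos(0.630593) = 50.91 degrees

50.91 degrees


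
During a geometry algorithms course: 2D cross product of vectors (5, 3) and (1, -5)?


u x v = u_x*v_y - u_y*v_x = 5*(-5) - 3*1
= (-25) - 3 = -28

-28


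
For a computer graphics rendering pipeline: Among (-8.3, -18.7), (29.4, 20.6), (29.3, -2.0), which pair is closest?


d(P0,P1) = 54.459, d(P0,P2) = 41.1418, d(P1,P2) = 22.6002
Closest: P1 and P2

Closest pair: (29.4, 20.6) and (29.3, -2.0), distance = 22.6002


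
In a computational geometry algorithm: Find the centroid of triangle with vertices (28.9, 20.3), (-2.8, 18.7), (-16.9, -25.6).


Centroid = ((x_A+x_B+x_C)/3, (y_A+y_B+y_C)/3)
= ((28.9+(-2.8)+(-16.9))/3, (20.3+18.7+(-25.6))/3)
= (3.0667, 4.4667)

(3.0667, 4.4667)


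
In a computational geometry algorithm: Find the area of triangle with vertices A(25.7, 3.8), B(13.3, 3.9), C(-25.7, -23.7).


Area = |x_A(y_B-y_C) + x_B(y_C-y_A) + x_C(y_A-y_B)|/2
= |709.32 + (-365.75) + 2.57|/2
= 346.14/2 = 173.07

173.07


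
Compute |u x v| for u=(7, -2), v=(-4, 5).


|u x v| = |7*5 - (-2)*(-4)|
= |35 - 8| = 27

27


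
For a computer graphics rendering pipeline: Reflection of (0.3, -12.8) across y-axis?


Reflection over y-axis: (x,y) -> (-x,y)
(0.3, -12.8) -> (-0.3, -12.8)

(-0.3, -12.8)


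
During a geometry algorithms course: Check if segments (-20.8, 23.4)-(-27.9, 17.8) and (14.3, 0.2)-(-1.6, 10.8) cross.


Cross products: d1=3.18, d2=167.48, d3=361.28, d4=196.98
d1*d2 < 0 and d3*d4 < 0? no

No, they don't intersect


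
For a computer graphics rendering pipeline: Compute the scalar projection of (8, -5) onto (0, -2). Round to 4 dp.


u.v = 10, |v| = sqrt(4) = 2
Scalar projection = u.v / |v| = 10 / sqrt(4) = 5

5


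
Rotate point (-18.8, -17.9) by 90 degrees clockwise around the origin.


90° CW: (x,y) -> (y, -x)
(-18.8,-17.9) -> (-17.9, 18.8)

(-17.9, 18.8)


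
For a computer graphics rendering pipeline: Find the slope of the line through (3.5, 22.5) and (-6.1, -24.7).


slope = (y2-y1)/(x2-x1) = ((-24.7)-22.5)/((-6.1)-3.5) = (-47.2)/(-9.6) = 4.9167

4.9167
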